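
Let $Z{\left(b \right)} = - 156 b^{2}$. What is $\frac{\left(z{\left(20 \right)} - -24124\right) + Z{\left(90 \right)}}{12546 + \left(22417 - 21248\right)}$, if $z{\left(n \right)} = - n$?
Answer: $- \frac{1239496}{13715} \approx -90.375$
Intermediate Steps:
$\frac{\left(z{\left(20 \right)} - -24124\right) + Z{\left(90 \right)}}{12546 + \left(22417 - 21248\right)} = \frac{\left(\left(-1\right) 20 - -24124\right) - 156 \cdot 90^{2}}{12546 + \left(22417 - 21248\right)} = \frac{\left(-20 + 24124\right) - 1263600}{12546 + \left(22417 - 21248\right)} = \frac{24104 - 1263600}{12546 + 1169} = - \frac{1239496}{13715}$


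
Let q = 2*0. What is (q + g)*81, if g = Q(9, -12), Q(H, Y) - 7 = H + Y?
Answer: 324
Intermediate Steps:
Q(H, Y) = 7 + H + Y (Q(H, Y) = 7 + (H + Y) = 7 + H + Y)
g = 4 (g = 7 + 9 - 12 = 4)
q = 0
(q + g)*81 = (0 + 4)*81 = 4*81 = 324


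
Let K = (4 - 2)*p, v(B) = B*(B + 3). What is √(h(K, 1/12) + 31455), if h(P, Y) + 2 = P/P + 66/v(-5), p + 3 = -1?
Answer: √786515/5 ≈ 177.37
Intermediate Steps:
p = -4 (p = -3 - 1 = -4)
v(B) = B*(3 + B)
K = -8 (K = (4 - 2)*(-4) = 2*(-4) = -8)
h(P, Y) = 28/5 (h(P, Y) = -2 + (P/P + 66/((-5*(3 - 5)))) = -2 + (1 + 66/((-5*(-2)))) = -2 + (1 + 66/10) = -2 + (1 + 66*(⅒)) = -2 + (1 + 33/5) = -2 + 38/5 = 28/5)
√(h(K, 1/12) + 31455) = √(28/5 + 31455) = √(157303/5) = √786515/5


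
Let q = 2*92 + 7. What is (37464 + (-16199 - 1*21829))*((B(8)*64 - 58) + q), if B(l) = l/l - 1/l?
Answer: -106596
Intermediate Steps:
B(l) = 1 - 1/l
q = 191 (q = 184 + 7 = 191)
(37464 + (-16199 - 1*21829))*((B(8)*64 - 58) + q) = (37464 + (-16199 - 1*21829))*((((-1 + 8)/8)*64 - 58) + 191) = (37464 + (-16199 - 21829))*((((⅛)*7)*64 - 58) + 191) = (37464 - 38028)*(((7/8)*64 - 58) + 191) = -564*((56 - 58) + 191) = -564*(-2 + 191) = -564*189 = -106596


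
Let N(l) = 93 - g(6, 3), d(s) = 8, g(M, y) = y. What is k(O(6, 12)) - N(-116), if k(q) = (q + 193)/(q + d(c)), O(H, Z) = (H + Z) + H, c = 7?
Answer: -2663/32 ≈ -83.219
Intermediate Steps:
N(l) = 90 (N(l) = 93 - 1*3 = 93 - 3 = 90)
O(H, Z) = Z + 2*H
k(q) = (193 + q)/(8 + q) (k(q) = (q + 193)/(q + 8) = (193 + q)/(8 + q))
k(O(6, 12)) - N(-116) = (193 + (12 + 2*6))/(8 + (12 + 2*6)) - 1*90 = (193 + (12 + 12))/(8 + (12 + 12)) - 90 = (193 + 24)/(8 + 24) - 90 = 217/32 - 90 = -2663/32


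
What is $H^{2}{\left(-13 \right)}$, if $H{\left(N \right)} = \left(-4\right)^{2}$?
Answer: $256$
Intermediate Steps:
$H{\left(N \right)} = 16$
$H^{2}{\left(-13 \right)} = 16^{2} = 256$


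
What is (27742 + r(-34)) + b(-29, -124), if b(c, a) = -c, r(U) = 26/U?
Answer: 472094/17 ≈ 27770.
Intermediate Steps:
(27742 + r(-34)) + b(-29, -124) = (27742 + 26/(-34)) - 1*(-29) = (27742 + 26*(-1/34)) + 29 = (27742 - 13/17) + 29 = 471601/17 + 29 = 472094/17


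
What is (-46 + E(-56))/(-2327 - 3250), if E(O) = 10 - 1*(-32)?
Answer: 4/5577 ≈ 0.00071723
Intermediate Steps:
E(O) = 42 (E(O) = 10 + 32 = 42)
(-46 + E(-56))/(-2327 - 3250) = (-46 + 42)/(-2327 - 3250) = -4/(-5577) = -4*(-1/5577) = 4/5577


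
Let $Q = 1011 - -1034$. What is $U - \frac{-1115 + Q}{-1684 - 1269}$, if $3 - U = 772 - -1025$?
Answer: $- \frac{5296752}{2953} \approx -1793.7$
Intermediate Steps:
$Q = 2045$ ($Q = 1011 + 1034 = 2045$)
$U = -1794$ ($U = 3 - \left(772 - -1025\right) = 3 - \left(772 + 1025\right) = 3 - 1797 = -1794$)
$U - \frac{-1115 + Q}{-1684 - 1269} = -1794 - \frac{-1115 + 2045}{-1684 - 1269} = -1794 - \frac{930}{-2953} = -1794 - 930 \left(- \frac{1}{2953}\right) = -1794 - - \frac{930}{2953} = -1794 + \frac{930}{2953} = - \frac{5296752}{2953}$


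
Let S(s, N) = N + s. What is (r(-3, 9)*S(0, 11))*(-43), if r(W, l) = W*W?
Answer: -4257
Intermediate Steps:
r(W, l) = W**2
(r(-3, 9)*S(0, 11))*(-43) = ((-3)**2*(11 + 0))*(-43) = (9*11)*(-43) = 99*(-43) = -4257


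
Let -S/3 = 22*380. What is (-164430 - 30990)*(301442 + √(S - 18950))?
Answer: -58907795640 - 195420*I*√44030 ≈ -5.8908e+10 - 4.1006e+7*I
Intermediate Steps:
S = -25080 (S = -66*380 = -3*8360 = -25080)
(-164430 - 30990)*(301442 + √(S - 18950)) = (-164430 - 30990)*(301442 + √(-25080 - 18950)) = -195420*(301442 + √(-44030)) = -195420*(301442 + I*√44030) = -58907795640 - 195420*I*√44030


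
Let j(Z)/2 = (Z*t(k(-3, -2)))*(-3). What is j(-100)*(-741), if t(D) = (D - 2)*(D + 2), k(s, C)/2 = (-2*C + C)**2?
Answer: -26676000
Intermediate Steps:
k(s, C) = 2*C**2 (k(s, C) = 2*(-2*C + C)**2 = 2*(-C)**2 = 2*C**2)
t(D) = (-2 + D)*(2 + D)
j(Z) = -360*Z (j(Z) = 2*((Z*(-4 + (2*(-2)**2)**2))*(-3)) = 2*((Z*(-4 + (2*4)**2))*(-3)) = 2*((Z*(-4 + 8**2))*(-3)) = 2*((Z*(-4 + 64))*(-3)) = 2*((Z*60)*(-3)) = 2*((60*Z)*(-3)) = 2*(-180*Z) = -360*Z)
j(-100)*(-741) = -360*(-100)*(-741) = 36000*(-741) = -26676000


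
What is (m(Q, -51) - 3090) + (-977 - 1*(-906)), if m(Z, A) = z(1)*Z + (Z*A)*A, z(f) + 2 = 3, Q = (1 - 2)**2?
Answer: -559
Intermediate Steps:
Q = 1 (Q = (-1)**2 = 1)
z(f) = 1 (z(f) = -2 + 3 = 1)
m(Z, A) = Z + Z*A**2 (m(Z, A) = 1*Z + (Z*A)*A = Z + (A*Z)*A = Z + Z*A**2)
(m(Q, -51) - 3090) + (-977 - 1*(-906)) = (1*(1 + (-51)**2) - 3090) + (-977 - 1*(-906)) = (1*(1 + 2601) - 3090) + (-977 + 906) = (1*2602 - 3090) - 71 = (2602 - 3090) - 71 = -488 - 71 = -559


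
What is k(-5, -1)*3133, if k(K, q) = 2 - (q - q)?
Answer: 6266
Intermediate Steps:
k(K, q) = 2 (k(K, q) = 2 - 1*0 = 2 + 0 = 2)
k(-5, -1)*3133 = 2*3133 = 6266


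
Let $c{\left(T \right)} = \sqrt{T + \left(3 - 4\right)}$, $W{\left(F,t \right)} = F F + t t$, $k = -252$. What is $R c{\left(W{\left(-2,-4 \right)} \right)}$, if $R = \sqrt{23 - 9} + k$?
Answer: $\sqrt{19} \left(-252 + \sqrt{14}\right) \approx -1082.1$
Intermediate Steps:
$W{\left(F,t \right)} = F^{2} + t^{2}$
$c{\left(T \right)} = \sqrt{-1 + T}$ ($c{\left(T \right)} = \sqrt{T - 1} = \sqrt{-1 + T}$)
$R = -252 + \sqrt{14}$ ($R = \sqrt{23 - 9} - 252 = \sqrt{14} - 252 = -252 + \sqrt{14} \approx -248.26$)
$R c{\left(W{\left(-2,-4 \right)} \right)} = \left(-252 + \sqrt{14}\right) \sqrt{-1 + \left(\left(-2\right)^{2} + \left(-4\right)^{2}\right)} = \left(-252 + \sqrt{14}\right) \sqrt{-1 + \left(4 + 16\right)} = \left(-252 + \sqrt{14}\right) \sqrt{-1 + 20} = \left(-252 + \sqrt{14}\right) \sqrt{19} = \sqrt{19} \left(-252 + \sqrt{14}\right)$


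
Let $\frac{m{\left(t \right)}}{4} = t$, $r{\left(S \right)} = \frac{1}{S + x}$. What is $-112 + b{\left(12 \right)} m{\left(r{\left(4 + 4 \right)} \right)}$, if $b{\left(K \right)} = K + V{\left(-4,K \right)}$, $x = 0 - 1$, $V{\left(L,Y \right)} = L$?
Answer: $- \frac{752}{7} \approx -107.43$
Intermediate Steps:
$x = -1$
$r{\left(S \right)} = \frac{1}{-1 + S}$ ($r{\left(S \right)} = \frac{1}{S - 1} = \frac{1}{-1 + S}$)
$m{\left(t \right)} = 4 t$
$b{\left(K \right)} = -4 + K$ ($b{\left(K \right)} = K - 4 = -4 + K$)
$-112 + b{\left(12 \right)} m{\left(r{\left(4 + 4 \right)} \right)} = -112 + \left(-4 + 12\right) \frac{4}{-1 + \left(4 + 4\right)} = -112 + 8 \frac{4}{-1 + 8} = -112 + 8 \cdot \frac{4}{7} = -112 + \frac{32}{7} = - \frac{752}{7}$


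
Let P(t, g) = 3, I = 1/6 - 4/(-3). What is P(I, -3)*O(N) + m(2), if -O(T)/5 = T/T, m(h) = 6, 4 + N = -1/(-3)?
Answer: -9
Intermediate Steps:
I = 3/2 (I = 1*(⅙) - 4*(-⅓) = ⅙ + 4/3 = 3/2 ≈ 1.5000)
N = -11/3 (N = -4 - 1/(-3) = -4 - 1*(-⅓) = -4 + ⅓ = -11/3 ≈ -3.6667)
O(T) = -5 (O(T) = -5*T/T = -5*1 = -5)
P(I, -3)*O(N) + m(2) = 3*(-5) + 6 = -15 + 6 = -9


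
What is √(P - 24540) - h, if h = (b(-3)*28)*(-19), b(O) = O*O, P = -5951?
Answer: 4788 + I*√30491 ≈ 4788.0 + 174.62*I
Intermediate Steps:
b(O) = O²
h = -4788 (h = ((-3)²*28)*(-19) = (9*28)*(-19) = 252*(-19) = -4788)
√(P - 24540) - h = √(-5951 - 24540) - 1*(-4788) = √(-30491) + 4788 = I*√30491 + 4788 = 4788 + I*√30491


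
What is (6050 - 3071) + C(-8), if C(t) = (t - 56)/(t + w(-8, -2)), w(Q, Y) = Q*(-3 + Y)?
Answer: 2977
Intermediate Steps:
C(t) = (-56 + t)/(40 + t) (C(t) = (t - 56)/(t - 8*(-3 - 2)) = (-56 + t)/(t - 8*(-5)) = (-56 + t)/(t + 40) = (-56 + t)/(40 + t))
(6050 - 3071) + C(-8) = (6050 - 3071) + (-56 - 8)/(40 - 8) = 2979 - 64/32 = 2979 + (1/32)*(-64) = 2979 - 2 = 2977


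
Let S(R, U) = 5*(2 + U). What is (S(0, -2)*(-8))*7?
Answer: 0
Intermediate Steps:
S(R, U) = 10 + 5*U
(S(0, -2)*(-8))*7 = ((10 + 5*(-2))*(-8))*7 = ((10 - 10)*(-8))*7 = (0*(-8))*7 = 0*7 = 0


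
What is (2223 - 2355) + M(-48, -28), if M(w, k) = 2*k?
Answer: -188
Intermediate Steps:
(2223 - 2355) + M(-48, -28) = (2223 - 2355) + 2*(-28) = -132 - 56 = -188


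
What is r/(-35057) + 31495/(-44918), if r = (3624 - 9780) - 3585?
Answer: -666573977/1574690326 ≈ -0.42330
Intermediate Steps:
r = -9741 (r = -6156 - 3585 = -9741)
r/(-35057) + 31495/(-44918) = -9741/(-35057) + 31495/(-44918) = -9741*(-1/35057) + 31495*(-1/44918) = 9741/35057 - 31495/44918 = -666573977/1574690326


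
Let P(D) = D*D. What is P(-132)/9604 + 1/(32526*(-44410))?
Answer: 6292153396559/3468195663660 ≈ 1.8142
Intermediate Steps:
P(D) = D**2
P(-132)/9604 + 1/(32526*(-44410)) = (-132)**2/9604 + 1/(32526*(-44410)) = 17424*(1/9604) + (1/32526)*(-1/44410) = 4356/2401 - 1/1444479660 = 6292153396559/3468195663660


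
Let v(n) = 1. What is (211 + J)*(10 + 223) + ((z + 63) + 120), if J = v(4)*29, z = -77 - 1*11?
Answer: 56015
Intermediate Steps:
z = -88 (z = -77 - 11 = -88)
J = 29 (J = 1*29 = 29)
(211 + J)*(10 + 223) + ((z + 63) + 120) = (211 + 29)*(10 + 223) + ((-88 + 63) + 120) = 240*233 + (-25 + 120) = 55920 + 95 = 56015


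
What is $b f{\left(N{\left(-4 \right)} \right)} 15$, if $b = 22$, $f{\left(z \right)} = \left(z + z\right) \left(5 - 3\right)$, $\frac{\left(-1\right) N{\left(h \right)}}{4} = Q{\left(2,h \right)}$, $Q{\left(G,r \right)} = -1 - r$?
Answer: $-15840$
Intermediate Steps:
$N{\left(h \right)} = 4 + 4 h$ ($N{\left(h \right)} = - 4 \left(-1 - h\right) = 4 + 4 h$)
$f{\left(z \right)} = 4 z$ ($f{\left(z \right)} = 2 z 2 = 4 z$)
$b f{\left(N{\left(-4 \right)} \right)} 15 = 22 \cdot 4 \left(4 + 4 \left(-4\right)\right) 15 = 22 \cdot 4 \left(4 - 16\right) 15 = 22 \cdot 4 \left(-12\right) 15 = 22 \left(-48\right) 15 = \left(-1056\right) 15 = -15840$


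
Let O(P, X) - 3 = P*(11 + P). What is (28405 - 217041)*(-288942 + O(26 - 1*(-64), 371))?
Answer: 52789595964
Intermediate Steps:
O(P, X) = 3 + P*(11 + P)
(28405 - 217041)*(-288942 + O(26 - 1*(-64), 371)) = (28405 - 217041)*(-288942 + (3 + (26 - 1*(-64))**2 + 11*(26 - 1*(-64)))) = -188636*(-288942 + (3 + (26 + 64)**2 + 11*(26 + 64))) = -188636*(-288942 + (3 + 90**2 + 11*90)) = -188636*(-288942 + (3 + 8100 + 990)) = -188636*(-288942 + 9093) = -188636*(-279849) = 52789595964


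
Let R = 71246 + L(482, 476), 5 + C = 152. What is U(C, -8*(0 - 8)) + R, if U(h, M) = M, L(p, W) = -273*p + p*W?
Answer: 169156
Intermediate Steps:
C = 147 (C = -5 + 152 = 147)
L(p, W) = -273*p + W*p
R = 169092 (R = 71246 + 482*(-273 + 476) = 71246 + 482*203 = 71246 + 97846 = 169092)
U(C, -8*(0 - 8)) + R = -8*(0 - 8) + 169092 = -8*(-8) + 169092 = 64 + 169092 = 169156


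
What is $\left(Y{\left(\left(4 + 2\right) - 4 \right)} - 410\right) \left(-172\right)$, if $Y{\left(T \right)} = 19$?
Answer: $67252$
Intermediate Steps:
$\left(Y{\left(\left(4 + 2\right) - 4 \right)} - 410\right) \left(-172\right) = \left(19 - 410\right) \left(-172\right) = \left(-391\right) \left(-172\right) = 67252$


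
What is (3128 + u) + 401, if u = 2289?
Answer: 5818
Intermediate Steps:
(3128 + u) + 401 = (3128 + 2289) + 401 = 5417 + 401 = 5818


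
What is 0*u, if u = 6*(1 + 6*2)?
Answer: 0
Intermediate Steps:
u = 78 (u = 6*(1 + 12) = 6*13 = 78)
0*u = 0*78 = 0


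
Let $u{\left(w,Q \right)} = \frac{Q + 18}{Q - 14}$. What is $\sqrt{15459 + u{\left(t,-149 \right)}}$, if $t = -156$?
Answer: $\frac{2 \sqrt{102687881}}{163} \approx 124.34$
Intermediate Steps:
$u{\left(w,Q \right)} = \frac{18 + Q}{-14 + Q}$
$\sqrt{15459 + u{\left(t,-149 \right)}} = \sqrt{15459 + \frac{18 - 149}{-14 - 149}} = \sqrt{15459 + \frac{1}{-163} \left(-131\right)} = \sqrt{15459 - - \frac{131}{163}} = \sqrt{15459 + \frac{131}{163}} = \sqrt{\frac{2519948}{163}} = \frac{2 \sqrt{102687881}}{163}$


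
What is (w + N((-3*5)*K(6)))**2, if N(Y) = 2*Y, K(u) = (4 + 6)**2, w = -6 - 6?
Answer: 9072144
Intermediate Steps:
w = -12
K(u) = 100 (K(u) = 10**2 = 100)
(w + N((-3*5)*K(6)))**2 = (-12 + 2*(-3*5*100))**2 = (-12 + 2*(-15*100))**2 = (-12 + 2*(-1500))**2 = (-12 - 3000)**2 = (-3012)**2 = 9072144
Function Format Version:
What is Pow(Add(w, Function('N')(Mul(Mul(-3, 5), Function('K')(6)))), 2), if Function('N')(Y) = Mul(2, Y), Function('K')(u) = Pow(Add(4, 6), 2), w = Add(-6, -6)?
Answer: 9072144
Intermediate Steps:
w = -12
Function('K')(u) = 100 (Function('K')(u) = Pow(10, 2) = 100)
Pow(Add(w, Function('N')(Mul(Mul(-3, 5), Function('K')(6)))), 2) = Pow(Add(-12, Mul(2, Mul(Mul(-3, 5), 100))), 2) = Pow(Add(-12, Mul(2, Mul(-15, 100))), 2) = Pow(Add(-12, Mul(2, -1500)), 2) = Pow(Add(-12, -3000), 2) = Pow(-3012, 2) = 9072144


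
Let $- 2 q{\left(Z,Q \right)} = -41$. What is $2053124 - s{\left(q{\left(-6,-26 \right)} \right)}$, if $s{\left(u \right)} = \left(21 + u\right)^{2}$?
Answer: $\frac{8205607}{4} \approx 2.0514 \cdot 10^{6}$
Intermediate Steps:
$q{\left(Z,Q \right)} = \frac{41}{2}$ ($q{\left(Z,Q \right)} = \left(- \frac{1}{2}\right) \left(-41\right) = \frac{41}{2}$)
$2053124 - s{\left(q{\left(-6,-26 \right)} \right)} = 2053124 - \left(21 + \frac{41}{2}\right)^{2} = 2053124 - \left(\frac{83}{2}\right)^{2} = 2053124 - \frac{6889}{4} = \frac{8205607}{4}$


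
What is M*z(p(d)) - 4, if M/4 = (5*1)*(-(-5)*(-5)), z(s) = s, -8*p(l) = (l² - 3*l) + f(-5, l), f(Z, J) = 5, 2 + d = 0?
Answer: 1867/2 ≈ 933.50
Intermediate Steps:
d = -2 (d = -2 + 0 = -2)
p(l) = -5/8 - l²/8 + 3*l/8 (p(l) = -((l² - 3*l) + 5)/8 = -(5 + l² - 3*l)/8 = -5/8 - l²/8 + 3*l/8)
M = -500 (M = 4*((5*1)*(-(-5)*(-5))) = 4*(5*(-1*25)) = 4*(5*(-25)) = 4*(-125) = -500)
M*z(p(d)) - 4 = -500*(-5/8 - ⅛*(-2)² + (3/8)*(-2)) - 4 = -500*(-5/8 - ⅛*4 - ¾) - 4 = -500*(-5/8 - ½ - ¾) - 4 = -500*(-15/8) - 4 = 1875/2 - 4 = 1867/2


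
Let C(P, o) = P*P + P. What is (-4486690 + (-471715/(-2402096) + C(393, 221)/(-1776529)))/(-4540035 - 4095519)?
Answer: 19146469951902296557/36851304459145290336 ≈ 0.51956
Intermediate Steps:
C(P, o) = P + P² (C(P, o) = P² + P = P + P²)
(-4486690 + (-471715/(-2402096) + C(393, 221)/(-1776529)))/(-4540035 - 4095519) = (-4486690 + (-471715/(-2402096) + (393*(1 + 393))/(-1776529)))/(-4540035 - 4095519) = (-4486690 + (-471715*(-1/2402096) + (393*394)*(-1/1776529)))/(-8635554) = (-4486690 + (471715/2402096 + 154842*(-1/1776529)))*(-1/8635554) = (-4486690 + (471715/2402096 - 154842/1776529))*(-1/8635554) = (-4486690 + 466070028403/4267393204784)*(-1/8635554) = -19146469951902296557/4267393204784*(-1/8635554) = 19146469951902296557/36851304459145290336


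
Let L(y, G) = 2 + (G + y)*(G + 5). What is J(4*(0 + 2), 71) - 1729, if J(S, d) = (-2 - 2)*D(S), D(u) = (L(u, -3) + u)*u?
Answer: -2369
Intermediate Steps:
L(y, G) = 2 + (5 + G)*(G + y) (L(y, G) = 2 + (G + y)*(5 + G) = 2 + (5 + G)*(G + y))
D(u) = u*(-4 + 3*u) (D(u) = ((2 + (-3)² + 5*(-3) + 5*u - 3*u) + u)*u = ((2 + 9 - 15 + 5*u - 3*u) + u)*u = ((-4 + 2*u) + u)*u = (-4 + 3*u)*u = u*(-4 + 3*u))
J(S, d) = -4*S*(-4 + 3*S) (J(S, d) = (-2 - 2)*(S*(-4 + 3*S)) = -4*S*(-4 + 3*S))
J(4*(0 + 2), 71) - 1729 = 4*(4*(0 + 2))*(4 - 12*(0 + 2)) - 1729 = 4*(4*2)*(4 - 12*2) - 1729 = 4*8*(4 - 3*8) - 1729 = 4*8*(4 - 24) - 1729 = 4*8*(-20) - 1729 = -640 - 1729 = -2369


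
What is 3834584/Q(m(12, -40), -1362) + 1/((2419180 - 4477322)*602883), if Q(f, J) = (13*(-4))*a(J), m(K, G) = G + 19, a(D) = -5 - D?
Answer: -91500461674131769/1683791143334802 ≈ -54.342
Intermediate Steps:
m(K, G) = 19 + G
Q(f, J) = 260 + 52*J (Q(f, J) = (13*(-4))*(-5 - J) = -52*(-5 - J) = 260 + 52*J)
3834584/Q(m(12, -40), -1362) + 1/((2419180 - 4477322)*602883) = 3834584/(260 + 52*(-1362)) + 1/((2419180 - 4477322)*602883) = 3834584/(260 - 70824) + (1/602883)/(-2058142) = 3834584/(-70564) - 1/2058142*1/602883 = 3834584*(-1/70564) - 1/1240818823386 = -73742/1357 - 1/1240818823386 = -91500461674131769/1683791143334802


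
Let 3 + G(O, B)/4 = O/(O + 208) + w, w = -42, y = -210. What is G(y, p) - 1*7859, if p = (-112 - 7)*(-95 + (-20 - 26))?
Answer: -7619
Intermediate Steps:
p = 16779 (p = -119*(-95 - 46) = -119*(-141) = 16779)
G(O, B) = -180 + 4*O/(208 + O) (G(O, B) = -12 + 4*(O/(O + 208) - 42) = -12 + 4*(O/(208 + O) - 42) = -12 + 4*(-42 + O/(208 + O)) = -12 + (-168 + 4*O/(208 + O)) = -180 + 4*O/(208 + O))
G(y, p) - 1*7859 = 16*(-2340 - 11*(-210))/(208 - 210) - 1*7859 = 16*(-2340 + 2310)/(-2) - 7859 = 16*(-½)*(-30) - 7859 = 240 - 7859 = -7619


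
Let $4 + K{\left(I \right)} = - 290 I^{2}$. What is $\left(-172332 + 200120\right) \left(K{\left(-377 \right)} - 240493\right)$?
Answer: $-1152032319716$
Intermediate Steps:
$K{\left(I \right)} = -4 - 290 I^{2}$
$\left(-172332 + 200120\right) \left(K{\left(-377 \right)} - 240493\right) = \left(-172332 + 200120\right) \left(\left(-4 - 290 \left(-377\right)^{2}\right) - 240493\right) = 27788 \left(\left(-4 - 41217410\right) - 240493\right) = 27788 \left(-41217414 - 240493\right) = 27788 \left(-41457907\right) = -1152032319716$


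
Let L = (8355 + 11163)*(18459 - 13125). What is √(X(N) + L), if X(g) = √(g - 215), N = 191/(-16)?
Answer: √(416436048 + I*√3631)/2 ≈ 10203.0 + 0.00073821*I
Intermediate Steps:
N = -191/16 (N = 191*(-1/16) = -191/16 ≈ -11.938)
X(g) = √(-215 + g)
L = 104109012 (L = 19518*5334 = 104109012)
√(X(N) + L) = √(√(-215 - 191/16) + 104109012) = √(√(-3631/16) + 104109012) = √(I*√3631/4 + 104109012) = √(104109012 + I*√3631/4)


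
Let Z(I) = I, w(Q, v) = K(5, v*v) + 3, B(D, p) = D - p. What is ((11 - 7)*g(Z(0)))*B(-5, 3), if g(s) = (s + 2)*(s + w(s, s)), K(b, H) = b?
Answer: -512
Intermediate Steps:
w(Q, v) = 8 (w(Q, v) = 5 + 3 = 8)
g(s) = (2 + s)*(8 + s) (g(s) = (s + 2)*(s + 8) = (2 + s)*(8 + s))
((11 - 7)*g(Z(0)))*B(-5, 3) = ((11 - 7)*(16 + 0² + 10*0))*(-5 - 1*3) = (4*(16 + 0 + 0))*(-5 - 3) = (4*16)*(-8) = 64*(-8) = -512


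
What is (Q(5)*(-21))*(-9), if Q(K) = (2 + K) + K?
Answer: 2268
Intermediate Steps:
Q(K) = 2 + 2*K
(Q(5)*(-21))*(-9) = ((2 + 2*5)*(-21))*(-9) = ((2 + 10)*(-21))*(-9) = (12*(-21))*(-9) = -252*(-9) = 2268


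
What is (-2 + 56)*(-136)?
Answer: -7344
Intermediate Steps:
(-2 + 56)*(-136) = 54*(-136) = -7344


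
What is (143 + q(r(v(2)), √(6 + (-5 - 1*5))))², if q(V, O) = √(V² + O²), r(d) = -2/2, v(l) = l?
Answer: (143 + I*√3)² ≈ 20446.0 + 495.4*I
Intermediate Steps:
r(d) = -1 (r(d) = -2*½ = -1)
q(V, O) = √(O² + V²)
(143 + q(r(v(2)), √(6 + (-5 - 1*5))))² = (143 + √((√(6 + (-5 - 1*5)))² + (-1)²))² = (143 + √((√(6 + (-5 - 5)))² + 1))² = (143 + √((√(6 - 10))² + 1))² = (143 + √((√(-4))² + 1))² = (143 + √((2*I)² + 1))² = (143 + √(-4 + 1))² = (143 + √(-3))² = (143 + I*√3)²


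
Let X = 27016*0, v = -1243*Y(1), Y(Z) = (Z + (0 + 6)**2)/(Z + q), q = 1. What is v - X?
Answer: -45991/2 ≈ -22996.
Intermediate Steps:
Y(Z) = (36 + Z)/(1 + Z) (Y(Z) = (Z + (0 + 6)**2)/(Z + 1) = (Z + 6**2)/(1 + Z) = (Z + 36)/(1 + Z) = (36 + Z)/(1 + Z))
v = -45991/2 (v = -1243*(36 + 1)/(1 + 1) = -1243*37/2 = -45991/2 ≈ -22996.)
X = 0
v - X = -45991/2 - 1*0 = -45991/2 + 0 = -45991/2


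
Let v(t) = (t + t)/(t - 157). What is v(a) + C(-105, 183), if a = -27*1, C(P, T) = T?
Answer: 16863/92 ≈ 183.29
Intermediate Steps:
a = -27
v(t) = 2*t/(-157 + t) (v(t) = (2*t)/(-157 + t) = 2*t/(-157 + t))
v(a) + C(-105, 183) = 2*(-27)/(-157 - 27) + 183 = 2*(-27)/(-184) + 183 = 2*(-27)*(-1/184) + 183 = 27/92 + 183 = 16863/92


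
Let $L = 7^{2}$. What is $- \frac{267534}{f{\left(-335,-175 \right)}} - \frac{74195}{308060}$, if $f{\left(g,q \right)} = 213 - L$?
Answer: $- \frac{4121434601}{2526092} \approx -1631.5$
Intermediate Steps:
$L = 49$
$f{\left(g,q \right)} = 164$ ($f{\left(g,q \right)} = 213 - 49 = 164$)
$- \frac{267534}{f{\left(-335,-175 \right)}} - \frac{74195}{308060} = - \frac{267534}{164} - \frac{74195}{308060} = \left(-267534\right) \frac{1}{164} - \frac{14839}{61612} = - \frac{133767}{82} - \frac{14839}{61612} = - \frac{4121434601}{2526092}$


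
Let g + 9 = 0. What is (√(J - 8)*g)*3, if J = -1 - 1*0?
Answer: -81*I ≈ -81.0*I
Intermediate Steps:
J = -1 (J = -1 + 0 = -1)
g = -9 (g = -9 + 0 = -9)
(√(J - 8)*g)*3 = (√(-1 - 8)*(-9))*3 = (√(-9)*(-9))*3 = ((3*I)*(-9))*3 = -27*I*3 = -81*I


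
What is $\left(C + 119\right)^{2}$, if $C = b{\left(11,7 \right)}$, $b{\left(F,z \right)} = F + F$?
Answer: $19881$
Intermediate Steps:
$b{\left(F,z \right)} = 2 F$
$C = 22$ ($C = 2 \cdot 11 = 22$)
$\left(C + 119\right)^{2} = \left(22 + 119\right)^{2} = 141^{2} = 19881$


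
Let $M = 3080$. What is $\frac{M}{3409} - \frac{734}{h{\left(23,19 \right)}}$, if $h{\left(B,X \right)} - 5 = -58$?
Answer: $\frac{380778}{25811} \approx 14.753$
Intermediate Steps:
$h{\left(B,X \right)} = -53$ ($h{\left(B,X \right)} = 5 - 58 = -53$)
$\frac{M}{3409} - \frac{734}{h{\left(23,19 \right)}} = \frac{3080}{3409} - \frac{734}{-53} = 3080 \cdot \frac{1}{3409} - - \frac{734}{53} = \frac{440}{487} + \frac{734}{53} = \frac{380778}{25811}$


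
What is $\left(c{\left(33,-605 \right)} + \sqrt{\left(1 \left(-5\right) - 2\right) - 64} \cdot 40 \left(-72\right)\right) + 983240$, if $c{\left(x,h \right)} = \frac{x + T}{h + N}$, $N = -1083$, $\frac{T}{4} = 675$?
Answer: $\frac{1659706387}{1688} - 2880 i \sqrt{71} \approx 9.8324 \cdot 10^{5} - 24267.0 i$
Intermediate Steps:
$T = 2700$ ($T = 4 \cdot 675 = 2700$)
$c{\left(x,h \right)} = \frac{2700 + x}{-1083 + h}$ ($c{\left(x,h \right)} = \frac{x + 2700}{h - 1083} = \frac{2700 + x}{-1083 + h}$)
$\left(c{\left(33,-605 \right)} + \sqrt{\left(1 \left(-5\right) - 2\right) - 64} \cdot 40 \left(-72\right)\right) + 983240 = \left(\frac{2700 + 33}{-1083 - 605} + \sqrt{\left(1 \left(-5\right) - 2\right) - 64} \cdot 40 \left(-72\right)\right) + 983240 = \left(\frac{1}{-1688} \cdot 2733 + \sqrt{\left(-5 - 2\right) - 64} \cdot 40 \left(-72\right)\right) + 983240 = \left(\left(- \frac{1}{1688}\right) 2733 + \sqrt{-7 - 64} \cdot 40 \left(-72\right)\right) + 983240 = \left(- \frac{2733}{1688} + \sqrt{-71} \cdot 40 \left(-72\right)\right) + 983240 = \left(- \frac{2733}{1688} + i \sqrt{71} \cdot 40 \left(-72\right)\right) + 983240 = \left(- \frac{2733}{1688} + 40 i \sqrt{71} \left(-72\right)\right) + 983240 = \left(- \frac{2733}{1688} - 2880 i \sqrt{71}\right) + 983240 = \frac{1659706387}{1688} - 2880 i \sqrt{71}$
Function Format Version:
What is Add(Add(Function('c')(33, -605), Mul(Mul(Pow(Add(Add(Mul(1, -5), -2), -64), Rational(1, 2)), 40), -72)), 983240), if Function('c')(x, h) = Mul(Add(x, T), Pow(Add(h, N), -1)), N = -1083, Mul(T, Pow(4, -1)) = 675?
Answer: Add(Rational(1659706387, 1688), Mul(-2880, I, Pow(71, Rational(1, 2)))) ≈ Add(9.8324e+5, Mul(-24267., I))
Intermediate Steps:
T = 2700 (T = Mul(4, 675) = 2700)
Function('c')(x, h) = Mul(Pow(Add(-1083, h), -1), Add(2700, x)) (Function('c')(x, h) = Mul(Add(x, 2700), Pow(Add(h, -1083), -1)) = Mul(Add(2700, x), Pow(Add(-1083, h), -1)) = Mul(Pow(Add(-1083, h), -1), Add(2700, x)))
Add(Add(Function('c')(33, -605), Mul(Mul(Pow(Add(Add(Mul(1, -5), -2), -64), Rational(1, 2)), 40), -72)), 983240) = Add(Add(Mul(Pow(Add(-1083, -605), -1), Add(2700, 33)), Mul(Mul(Pow(Add(Add(Mul(1, -5), -2), -64), Rational(1, 2)), 40), -72)), 983240) = Add(Add(Mul(Pow(-1688, -1), 2733), Mul(Mul(Pow(Add(Add(-5, -2), -64), Rational(1, 2)), 40), -72)), 983240) = Add(Add(Mul(Rational(-1, 1688), 2733), Mul(Mul(Pow(Add(-7, -64), Rational(1, 2)), 40), -72)), 983240) = Add(Add(Rational(-2733, 1688), Mul(Mul(Pow(-71, Rational(1, 2)), 40), -72)), 983240) = Add(Add(Rational(-2733, 1688), Mul(Mul(Mul(I, Pow(71, Rational(1, 2))), 40), -72)), 983240) = Add(Add(Rational(-2733, 1688), Mul(Mul(40, I, Pow(71, Rational(1, 2))), -72)), 983240) = Add(Add(Rational(-2733, 1688), Mul(-2880, I, Pow(71, Rational(1, 2)))), 983240) = Add(Rational(1659706387, 1688), Mul(-2880, I, Pow(71, Rational(1, 2))))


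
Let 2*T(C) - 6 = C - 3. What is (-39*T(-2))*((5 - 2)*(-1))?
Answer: 117/2 ≈ 58.500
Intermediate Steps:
T(C) = 3/2 + C/2 (T(C) = 3 + (C - 3)/2 = 3 + (-3 + C)/2 = 3 + (-3/2 + C/2) = 3/2 + C/2)
(-39*T(-2))*((5 - 2)*(-1)) = (-39*(3/2 + (½)*(-2)))*((5 - 2)*(-1)) = (-39*(3/2 - 1))*(3*(-1)) = -39*½*(-3) = -39/2*(-3) = 117/2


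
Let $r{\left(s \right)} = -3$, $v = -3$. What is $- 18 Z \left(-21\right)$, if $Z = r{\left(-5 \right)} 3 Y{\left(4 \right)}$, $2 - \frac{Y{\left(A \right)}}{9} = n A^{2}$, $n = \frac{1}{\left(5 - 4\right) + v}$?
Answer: $-306180$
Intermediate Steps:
$n = - \frac{1}{2}$ ($n = \frac{1}{\left(5 - 4\right) - 3} = \frac{1}{1 - 3} = \frac{1}{-2} = - \frac{1}{2} \approx -0.5$)
$Y{\left(A \right)} = 18 + \frac{9 A^{2}}{2}$ ($Y{\left(A \right)} = 18 - 9 \left(- \frac{A^{2}}{2}\right) = 18 + \frac{9 A^{2}}{2}$)
$Z = -810$ ($Z = \left(-3\right) 3 \left(18 + \frac{9 \cdot 4^{2}}{2}\right) = - 9 \left(18 + \frac{9}{2} \cdot 16\right) = - 9 \left(18 + 72\right) = \left(-9\right) 90 = -810$)
$- 18 Z \left(-21\right) = \left(-18\right) \left(-810\right) \left(-21\right) = 14580 \left(-21\right) = -306180$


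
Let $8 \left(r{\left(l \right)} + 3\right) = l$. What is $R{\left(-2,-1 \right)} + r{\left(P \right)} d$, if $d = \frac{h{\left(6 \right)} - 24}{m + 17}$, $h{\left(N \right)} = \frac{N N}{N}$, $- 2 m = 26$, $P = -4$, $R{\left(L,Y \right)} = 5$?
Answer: $\frac{83}{4} \approx 20.75$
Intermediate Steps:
$r{\left(l \right)} = -3 + \frac{l}{8}$
$m = -13$ ($m = \left(- \frac{1}{2}\right) 26 = -13$)
$h{\left(N \right)} = N$ ($h{\left(N \right)} = \frac{N^{2}}{N} = N$)
$d = - \frac{9}{2}$ ($d = \frac{6 - 24}{-13 + 17} = - \frac{18}{4} = \left(-18\right) \frac{1}{4} = - \frac{9}{2} \approx -4.5$)
$R{\left(-2,-1 \right)} + r{\left(P \right)} d = 5 + \left(-3 + \frac{1}{8} \left(-4\right)\right) \left(- \frac{9}{2}\right) = 5 + \left(-3 - \frac{1}{2}\right) \left(- \frac{9}{2}\right) = 5 - - \frac{63}{4} = 5 + \frac{63}{4} = \frac{83}{4}$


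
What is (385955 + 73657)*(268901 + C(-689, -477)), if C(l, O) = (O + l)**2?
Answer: 748458378684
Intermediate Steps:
(385955 + 73657)*(268901 + C(-689, -477)) = (385955 + 73657)*(268901 + (-477 - 689)**2) = 459612*(268901 + (-1166)**2) = 459612*(268901 + 1359556) = 459612*1628457 = 748458378684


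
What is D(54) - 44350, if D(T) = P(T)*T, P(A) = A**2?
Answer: 113114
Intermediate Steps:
D(T) = T**3 (D(T) = T**2*T = T**3)
D(54) - 44350 = 54**3 - 44350 = 157464 - 44350 = 113114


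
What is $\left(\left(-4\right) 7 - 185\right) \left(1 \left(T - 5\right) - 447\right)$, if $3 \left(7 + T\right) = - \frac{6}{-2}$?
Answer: $97554$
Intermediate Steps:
$T = -6$ ($T = -7 + \frac{\left(-6\right) \frac{1}{-2}}{3} = -7 + \frac{\left(-6\right) \left(- \frac{1}{2}\right)}{3} = -7 + \frac{1}{3} \cdot 3 = -7 + 1 = -6$)
$\left(\left(-4\right) 7 - 185\right) \left(1 \left(T - 5\right) - 447\right) = \left(\left(-4\right) 7 - 185\right) \left(1 \left(-6 - 5\right) - 447\right) = \left(-28 - 185\right) \left(1 \left(-11\right) - 447\right) = - 213 \left(-11 - 447\right) = \left(-213\right) \left(-458\right) = 97554$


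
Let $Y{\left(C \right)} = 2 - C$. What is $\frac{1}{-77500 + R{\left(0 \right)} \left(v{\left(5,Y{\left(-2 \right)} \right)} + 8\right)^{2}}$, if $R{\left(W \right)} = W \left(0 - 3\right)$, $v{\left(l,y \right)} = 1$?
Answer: $- \frac{1}{77500} \approx -1.2903 \cdot 10^{-5}$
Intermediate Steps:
$R{\left(W \right)} = - 3 W$ ($R{\left(W \right)} = W \left(-3\right) = - 3 W$)
$\frac{1}{-77500 + R{\left(0 \right)} \left(v{\left(5,Y{\left(-2 \right)} \right)} + 8\right)^{2}} = \frac{1}{-77500 + \left(-3\right) 0 \left(1 + 8\right)^{2}} = \frac{1}{-77500 + 0 \cdot 9^{2}} = \frac{1}{-77500 + 0 \cdot 81} = \frac{1}{-77500 + 0} = \frac{1}{-77500} = - \frac{1}{77500}$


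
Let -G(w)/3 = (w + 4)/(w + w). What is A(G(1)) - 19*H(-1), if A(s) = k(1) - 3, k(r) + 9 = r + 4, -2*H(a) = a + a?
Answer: -26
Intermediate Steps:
G(w) = -3*(4 + w)/(2*w) (G(w) = -3*(w + 4)/(w + w) = -3*(4 + w)/(2*w))
H(a) = -a (H(a) = -(a + a)/2 = -a)
k(r) = -5 + r (k(r) = -9 + (r + 4) = -9 + (4 + r) = -5 + r)
A(s) = -7 (A(s) = (-5 + 1) - 3 = -4 - 3 = -7)
A(G(1)) - 19*H(-1) = -7 - (-19)*(-1) = -7 - 19*1 = -7 - 19 = -26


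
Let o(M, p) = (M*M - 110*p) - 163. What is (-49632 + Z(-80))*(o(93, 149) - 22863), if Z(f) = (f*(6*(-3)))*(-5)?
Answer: 1748550144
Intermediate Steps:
o(M, p) = -163 + M² - 110*p (o(M, p) = (M² - 110*p) - 163 = -163 + M² - 110*p)
Z(f) = 90*f (Z(f) = (f*(-18))*(-5) = -18*f*(-5) = 90*f)
(-49632 + Z(-80))*(o(93, 149) - 22863) = (-49632 + 90*(-80))*((-163 + 93² - 110*149) - 22863) = (-49632 - 7200)*((-163 + 8649 - 16390) - 22863) = -56832*(-7904 - 22863) = -56832*(-30767) = 1748550144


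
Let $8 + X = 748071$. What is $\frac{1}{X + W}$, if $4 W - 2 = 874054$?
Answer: $\frac{1}{966577} \approx 1.0346 \cdot 10^{-6}$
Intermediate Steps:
$W = 218514$ ($W = \frac{1}{2} + \frac{1}{4} \cdot 874054 = \frac{1}{2} + \frac{437027}{2} = 218514$)
$X = 748063$ ($X = -8 + 748071 = 748063$)
$\frac{1}{X + W} = \frac{1}{748063 + 218514} = \frac{1}{966577}$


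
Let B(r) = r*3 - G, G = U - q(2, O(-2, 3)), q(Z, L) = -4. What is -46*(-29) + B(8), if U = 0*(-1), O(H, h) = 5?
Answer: 1354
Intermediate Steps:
U = 0
G = 4 (G = 0 - 1*(-4) = 0 + 4 = 4)
B(r) = -4 + 3*r (B(r) = r*3 - 1*4 = 3*r - 4 = -4 + 3*r)
-46*(-29) + B(8) = -46*(-29) + (-4 + 3*8) = 1334 + (-4 + 24) = 1334 + 20 = 1354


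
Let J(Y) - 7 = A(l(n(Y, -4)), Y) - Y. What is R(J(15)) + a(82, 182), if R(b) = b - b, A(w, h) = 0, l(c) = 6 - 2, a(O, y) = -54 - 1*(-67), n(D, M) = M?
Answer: 13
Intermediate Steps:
a(O, y) = 13 (a(O, y) = -54 + 67 = 13)
l(c) = 4
J(Y) = 7 - Y (J(Y) = 7 + (0 - Y) = 7 - Y)
R(b) = 0
R(J(15)) + a(82, 182) = 0 + 13 = 13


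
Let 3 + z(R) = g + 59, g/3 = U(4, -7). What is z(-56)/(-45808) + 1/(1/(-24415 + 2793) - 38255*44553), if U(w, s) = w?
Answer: -626484190136155/422029065279448116 ≈ -0.0014845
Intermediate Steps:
g = 12 (g = 3*4 = 12)
z(R) = 68 (z(R) = -3 + (12 + 59) = -3 + 71 = 68)
z(-56)/(-45808) + 1/(1/(-24415 + 2793) - 38255*44553) = 68/(-45808) + 1/(1/(-24415 + 2793) - 38255*44553) = 68*(-1/45808) + (1/44553)/(1/(-21622) - 38255) = -17/11452 + (1/44553)/(-1/21622 - 38255) = -17/11452 + (1/44553)/(-827149611/21622) = -17/11452 - 21622/827149611*1/44553 = -17/11452 - 21622/36851996618883 = -626484190136155/422029065279448116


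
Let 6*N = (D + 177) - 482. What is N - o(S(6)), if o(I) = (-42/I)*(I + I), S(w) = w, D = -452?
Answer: -253/6 ≈ -42.167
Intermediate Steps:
o(I) = -84 (o(I) = (-42/I)*(2*I) = -84)
N = -757/6 (N = ((-452 + 177) - 482)/6 = (-275 - 482)/6 = (⅙)*(-757) = -757/6 ≈ -126.17)
N - o(S(6)) = -757/6 - 1*(-84) = -757/6 + 84 = -253/6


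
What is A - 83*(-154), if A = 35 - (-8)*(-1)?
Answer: 12809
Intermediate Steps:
A = 27 (A = 35 - 1*8 = 35 - 8 = 27)
A - 83*(-154) = 27 - 83*(-154) = 27 + 12782 = 12809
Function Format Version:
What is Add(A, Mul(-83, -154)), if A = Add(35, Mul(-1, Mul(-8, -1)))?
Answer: 12809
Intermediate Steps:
A = 27 (A = Add(35, Mul(-1, 8)) = Add(35, -8) = 27)
Add(A, Mul(-83, -154)) = Add(27, Mul(-83, -154)) = Add(27, 12782) = 12809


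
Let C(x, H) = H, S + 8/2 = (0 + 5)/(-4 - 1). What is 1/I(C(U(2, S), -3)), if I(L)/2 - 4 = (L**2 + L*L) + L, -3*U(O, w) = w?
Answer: 1/38 ≈ 0.026316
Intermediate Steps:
S = -5 (S = -4 + (0 + 5)/(-4 - 1) = -4 + 5/(-5) = -4 + 5*(-1/5) = -4 - 1 = -5)
U(O, w) = -w/3
I(L) = 8 + 2*L + 4*L**2 (I(L) = 8 + 2*((L**2 + L*L) + L) = 8 + 2*((L**2 + L**2) + L) = 8 + 2*(2*L**2 + L) = 8 + 2*(L + 2*L**2) = 8 + (2*L + 4*L**2) = 8 + 2*L + 4*L**2)
1/I(C(U(2, S), -3)) = 1/(8 + 2*(-3) + 4*(-3)**2) = 1/(8 - 6 + 4*9) = 1/(8 - 6 + 36) = 1/38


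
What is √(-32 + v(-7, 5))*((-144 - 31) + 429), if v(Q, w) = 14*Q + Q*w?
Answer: 254*I*√165 ≈ 3262.7*I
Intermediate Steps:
√(-32 + v(-7, 5))*((-144 - 31) + 429) = √(-32 - 7*(14 + 5))*((-144 - 31) + 429) = √(-32 - 7*19)*(-175 + 429) = √(-32 - 133)*254 = √(-165)*254 = (I*√165)*254 = 254*I*√165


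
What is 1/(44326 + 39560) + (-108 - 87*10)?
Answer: -82040507/83886 ≈ -978.00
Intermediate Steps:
1/(44326 + 39560) + (-108 - 87*10) = 1/83886 + (-108 - 870) = 1/83886 - 978 = -82040507/83886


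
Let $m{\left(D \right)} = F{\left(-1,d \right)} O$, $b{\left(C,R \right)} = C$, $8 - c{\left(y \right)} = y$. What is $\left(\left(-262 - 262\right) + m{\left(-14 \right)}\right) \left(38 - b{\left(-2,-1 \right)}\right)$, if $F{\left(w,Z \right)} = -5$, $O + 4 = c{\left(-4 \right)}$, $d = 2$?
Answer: $-22560$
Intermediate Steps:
$c{\left(y \right)} = 8 - y$
$O = 8$ ($O = -4 + \left(8 - -4\right) = -4 + \left(8 + 4\right) = -4 + 12 = 8$)
$m{\left(D \right)} = -40$ ($m{\left(D \right)} = \left(-5\right) 8 = -40$)
$\left(\left(-262 - 262\right) + m{\left(-14 \right)}\right) \left(38 - b{\left(-2,-1 \right)}\right) = \left(\left(-262 - 262\right) - 40\right) \left(38 - -2\right) = \left(-524 - 40\right) \left(38 + 2\right) = \left(-564\right) 40 = -22560$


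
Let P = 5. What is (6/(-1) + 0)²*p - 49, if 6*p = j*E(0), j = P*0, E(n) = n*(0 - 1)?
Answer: -49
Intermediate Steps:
E(n) = -n (E(n) = n*(-1) = -n)
j = 0 (j = 5*0 = 0)
p = 0 (p = (0*(-1*0))/6 = (0*0)/6 = (⅙)*0 = 0)
(6/(-1) + 0)²*p - 49 = (6/(-1) + 0)²*0 - 49 = (6*(-1) + 0)²*0 - 49 = (-6 + 0)²*0 - 49 = (-6)²*0 - 49 = 36*0 - 49 = 0 - 49 = -49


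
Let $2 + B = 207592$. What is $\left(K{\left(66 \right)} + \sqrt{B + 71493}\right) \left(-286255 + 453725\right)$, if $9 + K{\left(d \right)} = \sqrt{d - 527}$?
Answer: $-1507230 + 167470 \sqrt{279083} + 167470 i \sqrt{461} \approx 8.6964 \cdot 10^{7} + 3.5957 \cdot 10^{6} i$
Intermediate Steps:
$B = 207590$ ($B = -2 + 207592 = 207590$)
$K{\left(d \right)} = -9 + \sqrt{-527 + d}$ ($K{\left(d \right)} = -9 + \sqrt{d - 527} = -9 + \sqrt{-527 + d}$)
$\left(K{\left(66 \right)} + \sqrt{B + 71493}\right) \left(-286255 + 453725\right) = \left(\left(-9 + \sqrt{-527 + 66}\right) + \sqrt{207590 + 71493}\right) \left(-286255 + 453725\right) = \left(\left(-9 + \sqrt{-461}\right) + \sqrt{279083}\right) 167470 = \left(\left(-9 + i \sqrt{461}\right) + \sqrt{279083}\right) 167470 = \left(-9 + \sqrt{279083} + i \sqrt{461}\right) 167470 = -1507230 + 167470 \sqrt{279083} + 167470 i \sqrt{461}$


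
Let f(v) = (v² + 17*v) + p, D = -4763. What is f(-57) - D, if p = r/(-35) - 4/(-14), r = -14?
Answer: 246529/35 ≈ 7043.7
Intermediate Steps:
p = 24/35 (p = -14/(-35) - 4/(-14) = -14*(-1/35) - 4*(-1/14) = ⅖ + 2/7 = 24/35 ≈ 0.68571)
f(v) = 24/35 + v² + 17*v (f(v) = (v² + 17*v) + 24/35 = 24/35 + v² + 17*v)
f(-57) - D = (24/35 + (-57)² + 17*(-57)) - 1*(-4763) = (24/35 + 3249 - 969) + 4763 = 79824/35 + 4763 = 246529/35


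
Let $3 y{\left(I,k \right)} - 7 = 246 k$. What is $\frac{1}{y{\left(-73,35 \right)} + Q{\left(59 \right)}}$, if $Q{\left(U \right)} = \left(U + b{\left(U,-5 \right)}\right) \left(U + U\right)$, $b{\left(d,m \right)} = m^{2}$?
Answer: $\frac{3}{38353} \approx 7.8221 \cdot 10^{-5}$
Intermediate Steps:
$y{\left(I,k \right)} = \frac{7}{3} + 82 k$ ($y{\left(I,k \right)} = \frac{7}{3} + \frac{246 k}{3} = \frac{7}{3} + 82 k$)
$Q{\left(U \right)} = 2 U \left(25 + U\right)$ ($Q{\left(U \right)} = \left(U + \left(-5\right)^{2}\right) \left(U + U\right) = \left(U + 25\right) 2 U = \left(25 + U\right) 2 U = 2 U \left(25 + U\right)$)
$\frac{1}{y{\left(-73,35 \right)} + Q{\left(59 \right)}} = \frac{1}{\left(\frac{7}{3} + 82 \cdot 35\right) + 2 \cdot 59 \left(25 + 59\right)} = \frac{1}{\left(\frac{7}{3} + 2870\right) + 2 \cdot 59 \cdot 84} = \frac{1}{\frac{8617}{3} + 9912} = \frac{1}{\frac{38353}{3}} = \frac{3}{38353}$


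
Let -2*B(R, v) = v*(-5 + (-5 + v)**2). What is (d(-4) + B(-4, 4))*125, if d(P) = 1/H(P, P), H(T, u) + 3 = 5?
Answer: 2125/2 ≈ 1062.5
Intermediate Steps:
H(T, u) = 2 (H(T, u) = -3 + 5 = 2)
d(P) = 1/2
B(R, v) = -v*(-5 + (-5 + v)**2)/2
(d(-4) + B(-4, 4))*125 = (1/2 - 1/2*4*(-5 + (-5 + 4)**2))*125 = (1/2 - 1/2*4*(-5 + (-1)**2))*125 = (1/2 - 1/2*4*(-5 + 1))*125 = (1/2 - 1/2*4*(-4))*125 = (1/2 + 8)*125 = (17/2)*125 = 2125/2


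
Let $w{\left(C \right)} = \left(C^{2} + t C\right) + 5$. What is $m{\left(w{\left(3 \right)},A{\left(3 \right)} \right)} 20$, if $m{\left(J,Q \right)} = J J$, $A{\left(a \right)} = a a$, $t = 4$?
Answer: $13520$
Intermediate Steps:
$w{\left(C \right)} = 5 + C^{2} + 4 C$ ($w{\left(C \right)} = \left(C^{2} + 4 C\right) + 5 = 5 + C^{2} + 4 C$)
$A{\left(a \right)} = a^{2}$
$m{\left(J,Q \right)} = J^{2}$
$m{\left(w{\left(3 \right)},A{\left(3 \right)} \right)} 20 = \left(5 + 3^{2} + 4 \cdot 3\right)^{2} \cdot 20 = \left(5 + 9 + 12\right)^{2} \cdot 20 = 26^{2} \cdot 20 = 676 \cdot 20 = 13520$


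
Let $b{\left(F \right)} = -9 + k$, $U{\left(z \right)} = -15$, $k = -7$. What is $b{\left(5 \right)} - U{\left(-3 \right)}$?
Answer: $-1$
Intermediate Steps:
$b{\left(F \right)} = -16$ ($b{\left(F \right)} = -9 - 7 = -16$)
$b{\left(5 \right)} - U{\left(-3 \right)} = -16 - -15 = -16 + 15 = -1$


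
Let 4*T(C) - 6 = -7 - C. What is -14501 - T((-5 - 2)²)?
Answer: -28977/2 ≈ -14489.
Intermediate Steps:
T(C) = -¼ - C/4 (T(C) = 3/2 + (-7 - C)/4 = 3/2 + (-7/4 - C/4) = -¼ - C/4)
-14501 - T((-5 - 2)²) = -14501 - (-¼ - (-5 - 2)²/4) = -14501 - (-¼ - ¼*(-7)²) = -14501 - (-¼ - ¼*49) = -14501 - (-¼ - 49/4) = -14501 - 1*(-25/2) = -14501 + 25/2 = -28977/2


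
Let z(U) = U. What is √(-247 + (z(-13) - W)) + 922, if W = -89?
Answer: 922 + 3*I*√19 ≈ 922.0 + 13.077*I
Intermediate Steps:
√(-247 + (z(-13) - W)) + 922 = √(-247 + (-13 - 1*(-89))) + 922 = √(-247 + (-13 + 89)) + 922 = √(-247 + 76) + 922 = √(-171) + 922 = 3*I*√19 + 922 = 922 + 3*I*√19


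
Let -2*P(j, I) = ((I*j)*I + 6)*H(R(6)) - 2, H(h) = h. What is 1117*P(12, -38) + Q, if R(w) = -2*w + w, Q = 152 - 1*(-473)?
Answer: 58087976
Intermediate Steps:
Q = 625 (Q = 152 + 473 = 625)
R(w) = -w
P(j, I) = 19 + 3*j*I**2 (P(j, I) = -(((I*j)*I + 6)*(-1*6) - 2)/2 = -((j*I**2 + 6)*(-6) - 2)/2 = -((6 + j*I**2)*(-6) - 2)/2 = -((-36 - 6*j*I**2) - 2)/2 = -(-38 - 6*j*I**2)/2 = 19 + 3*j*I**2)
1117*P(12, -38) + Q = 1117*(19 + 3*12*(-38)**2) + 625 = 1117*(19 + 3*12*1444) + 625 = 1117*(19 + 51984) + 625 = 1117*52003 + 625 = 58087351 + 625 = 58087976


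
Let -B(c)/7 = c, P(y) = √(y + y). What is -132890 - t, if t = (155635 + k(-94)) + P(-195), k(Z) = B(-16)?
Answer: -288637 - I*√390 ≈ -2.8864e+5 - 19.748*I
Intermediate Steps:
P(y) = √2*√y (P(y) = √(2*y) = √2*√y)
B(c) = -7*c
k(Z) = 112 (k(Z) = -7*(-16) = 112)
t = 155747 + I*√390 (t = (155635 + 112) + √2*√(-195) = 155747 + √2*(I*√195) = 155747 + I*√390 ≈ 1.5575e+5 + 19.748*I)
-132890 - t = -132890 - (155747 + I*√390) = -132890 + (-155747 - I*√390) = -288637 - I*√390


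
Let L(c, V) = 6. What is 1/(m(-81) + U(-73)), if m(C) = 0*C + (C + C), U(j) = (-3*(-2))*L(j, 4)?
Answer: -1/126 ≈ -0.0079365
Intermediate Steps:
U(j) = 36 (U(j) = -3*(-2)*6 = 6*6 = 36)
m(C) = 2*C (m(C) = 0 + 2*C = 2*C)
1/(m(-81) + U(-73)) = 1/(2*(-81) + 36) = 1/(-162 + 36) = 1/(-126) = -1/126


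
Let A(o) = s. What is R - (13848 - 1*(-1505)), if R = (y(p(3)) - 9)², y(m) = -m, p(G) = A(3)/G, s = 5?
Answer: -137153/9 ≈ -15239.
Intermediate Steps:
A(o) = 5
p(G) = 5/G
R = 1024/9 (R = (-5/3 - 9)² = (-32/3)² = 1024/9 ≈ 113.78)
R - (13848 - 1*(-1505)) = 1024/9 - (13848 - 1*(-1505)) = 1024/9 - (13848 + 1505) = 1024/9 - 1*15353 = 1024/9 - 15353 = -137153/9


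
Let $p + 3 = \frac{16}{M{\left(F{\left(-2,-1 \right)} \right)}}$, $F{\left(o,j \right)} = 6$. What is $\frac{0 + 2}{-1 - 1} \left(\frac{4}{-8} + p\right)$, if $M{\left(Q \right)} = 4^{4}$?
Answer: $\frac{55}{16} \approx 3.4375$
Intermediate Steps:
$M{\left(Q \right)} = 256$
$p = - \frac{47}{16}$ ($p = -3 + \frac{16}{256} = -3 + 16 \cdot \frac{1}{256} = -3 + \frac{1}{16} = - \frac{47}{16} \approx -2.9375$)
$\frac{0 + 2}{-1 - 1} \left(\frac{4}{-8} + p\right) = \frac{0 + 2}{-1 - 1} \left(\frac{4}{-8} - \frac{47}{16}\right) = \frac{2}{-2} \left(4 \left(- \frac{1}{8}\right) - \frac{47}{16}\right) = 2 \left(- \frac{1}{2}\right) \left(- \frac{1}{2} - \frac{47}{16}\right) = \left(-1\right) \left(- \frac{55}{16}\right) = \frac{55}{16}$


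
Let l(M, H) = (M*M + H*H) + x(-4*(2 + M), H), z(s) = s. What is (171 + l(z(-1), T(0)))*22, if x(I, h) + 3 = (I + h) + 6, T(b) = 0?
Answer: 3762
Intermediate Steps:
x(I, h) = 3 + I + h (x(I, h) = -3 + ((I + h) + 6) = -3 + (6 + I + h) = 3 + I + h)
l(M, H) = -5 + H + H² + M² - 4*M (l(M, H) = (M*M + H*H) + (3 - 4*(2 + M) + H) = (M² + H²) + (3 + (-8 - 4*M) + H) = (H² + M²) + (-5 + H - 4*M) = -5 + H + H² + M² - 4*M)
(171 + l(z(-1), T(0)))*22 = (171 + (-5 + 0 + 0² + (-1)² - 4*(-1)))*22 = (171 + (-5 + 0 + 0 + 1 + 4))*22 = (171 + 0)*22 = 171*22 = 3762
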